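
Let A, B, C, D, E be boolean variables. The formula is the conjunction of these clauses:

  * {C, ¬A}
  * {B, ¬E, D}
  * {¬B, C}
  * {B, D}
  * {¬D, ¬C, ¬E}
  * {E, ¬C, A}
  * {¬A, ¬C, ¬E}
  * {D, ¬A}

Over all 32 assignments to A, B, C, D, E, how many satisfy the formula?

5

Satisfying assignments:
  A=F B=F C=F D=T E=F
  A=F B=F C=F D=T E=T
  A=F B=T C=T D=F E=T
  A=T B=F C=T D=T E=F
  A=T B=T C=T D=T E=F
Count: 5.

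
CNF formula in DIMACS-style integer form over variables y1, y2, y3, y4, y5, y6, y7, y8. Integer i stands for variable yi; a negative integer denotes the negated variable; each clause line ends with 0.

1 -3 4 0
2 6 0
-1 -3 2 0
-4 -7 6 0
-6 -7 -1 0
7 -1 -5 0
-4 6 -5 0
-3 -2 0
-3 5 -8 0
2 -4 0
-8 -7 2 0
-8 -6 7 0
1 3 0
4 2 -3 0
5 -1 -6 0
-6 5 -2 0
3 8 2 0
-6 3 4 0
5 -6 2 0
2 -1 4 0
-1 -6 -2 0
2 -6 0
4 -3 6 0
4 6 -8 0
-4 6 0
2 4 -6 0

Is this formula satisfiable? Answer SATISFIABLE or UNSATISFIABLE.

SATISFIABLE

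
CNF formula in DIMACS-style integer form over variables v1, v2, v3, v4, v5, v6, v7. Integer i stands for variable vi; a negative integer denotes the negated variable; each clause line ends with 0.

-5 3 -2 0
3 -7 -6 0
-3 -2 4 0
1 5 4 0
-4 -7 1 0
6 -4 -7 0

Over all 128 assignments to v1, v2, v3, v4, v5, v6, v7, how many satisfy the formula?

56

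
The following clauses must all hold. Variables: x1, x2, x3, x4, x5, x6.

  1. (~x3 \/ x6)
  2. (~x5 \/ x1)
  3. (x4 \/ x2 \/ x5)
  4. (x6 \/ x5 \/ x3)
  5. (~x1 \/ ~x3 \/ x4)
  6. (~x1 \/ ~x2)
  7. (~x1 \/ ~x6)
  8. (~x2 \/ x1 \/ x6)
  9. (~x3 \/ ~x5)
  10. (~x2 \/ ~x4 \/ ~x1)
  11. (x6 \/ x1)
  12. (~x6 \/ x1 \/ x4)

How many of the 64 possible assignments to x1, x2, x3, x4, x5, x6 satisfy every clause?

6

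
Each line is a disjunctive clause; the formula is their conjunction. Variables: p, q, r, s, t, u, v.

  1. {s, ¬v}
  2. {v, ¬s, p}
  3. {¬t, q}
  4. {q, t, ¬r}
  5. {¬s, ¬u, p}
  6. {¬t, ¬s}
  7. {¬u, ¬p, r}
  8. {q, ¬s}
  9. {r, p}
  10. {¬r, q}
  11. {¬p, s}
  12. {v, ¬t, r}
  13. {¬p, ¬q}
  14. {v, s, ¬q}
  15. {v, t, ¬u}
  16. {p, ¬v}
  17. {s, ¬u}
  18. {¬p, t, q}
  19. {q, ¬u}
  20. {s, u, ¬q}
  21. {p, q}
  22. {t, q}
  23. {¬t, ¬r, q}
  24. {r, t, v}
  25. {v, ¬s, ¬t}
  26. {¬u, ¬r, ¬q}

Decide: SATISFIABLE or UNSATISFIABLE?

UNSATISFIABLE

q = True:
  propagation gives p=False, r=True, v=False, s=False; an empty clause results — contradiction.
q = False:
  propagation gives t=False; an empty clause results — contradiction.
Every branch closes, so no satisfying assignment exists.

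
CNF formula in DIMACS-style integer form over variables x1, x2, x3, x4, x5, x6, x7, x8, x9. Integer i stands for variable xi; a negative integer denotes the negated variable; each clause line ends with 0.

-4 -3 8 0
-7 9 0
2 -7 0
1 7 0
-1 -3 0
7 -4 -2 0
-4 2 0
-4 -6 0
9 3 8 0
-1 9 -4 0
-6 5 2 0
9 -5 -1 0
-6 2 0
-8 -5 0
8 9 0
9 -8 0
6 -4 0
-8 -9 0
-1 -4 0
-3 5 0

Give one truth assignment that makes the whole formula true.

x4 occurs only negated in the remaining clauses — set x4 = False.
Set x1 = True and propagate.
  then x3 is forced to False.
For the remaining variables, x2 = True, x5 = False, x6 = True, x7 = True, x8 = False, x9 = True works.

x1 = 1, x2 = 1, x3 = 0, x4 = 0, x5 = 0, x6 = 1, x7 = 1, x8 = 0, x9 = 1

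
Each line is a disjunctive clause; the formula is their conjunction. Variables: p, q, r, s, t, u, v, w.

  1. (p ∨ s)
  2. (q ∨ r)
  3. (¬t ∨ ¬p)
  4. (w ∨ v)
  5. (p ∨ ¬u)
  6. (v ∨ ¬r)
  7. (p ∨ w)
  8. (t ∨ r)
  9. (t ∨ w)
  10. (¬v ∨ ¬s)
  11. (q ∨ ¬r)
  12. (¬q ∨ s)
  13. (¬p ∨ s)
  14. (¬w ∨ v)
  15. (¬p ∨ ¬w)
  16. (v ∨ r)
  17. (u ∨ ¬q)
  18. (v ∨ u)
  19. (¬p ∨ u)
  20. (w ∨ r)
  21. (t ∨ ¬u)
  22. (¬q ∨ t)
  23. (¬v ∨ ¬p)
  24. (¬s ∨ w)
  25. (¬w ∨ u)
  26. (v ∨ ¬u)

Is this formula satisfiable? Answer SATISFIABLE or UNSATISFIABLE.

UNSATISFIABLE

p = True:
  propagation gives t=False, r=True, v=True; an empty clause results — contradiction.
p = False:
  propagation gives s=True, u=False, w=True; an empty clause results — contradiction.
Every branch closes, so no satisfying assignment exists.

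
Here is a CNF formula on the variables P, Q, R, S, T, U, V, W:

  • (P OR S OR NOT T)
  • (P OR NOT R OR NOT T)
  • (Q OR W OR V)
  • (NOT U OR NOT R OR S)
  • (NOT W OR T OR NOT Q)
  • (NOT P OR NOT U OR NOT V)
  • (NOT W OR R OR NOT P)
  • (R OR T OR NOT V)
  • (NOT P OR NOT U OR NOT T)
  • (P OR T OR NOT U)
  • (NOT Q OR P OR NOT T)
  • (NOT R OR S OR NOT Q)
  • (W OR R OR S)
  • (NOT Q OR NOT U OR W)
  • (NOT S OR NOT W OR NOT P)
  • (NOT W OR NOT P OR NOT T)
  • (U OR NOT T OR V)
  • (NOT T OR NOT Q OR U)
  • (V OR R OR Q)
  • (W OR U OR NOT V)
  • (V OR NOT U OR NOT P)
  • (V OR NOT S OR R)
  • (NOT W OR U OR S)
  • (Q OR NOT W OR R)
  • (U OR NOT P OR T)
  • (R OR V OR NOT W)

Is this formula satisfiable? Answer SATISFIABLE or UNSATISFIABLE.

Branch on P: take P = False.
Set Q = False and propagate.
The remaining clauses are satisfied by R = True, S = True, T = False, U = False, V = False, W = True.
So P=0  Q=0  R=1  S=1  T=0  U=0  V=0  W=1 is a satisfying assignment.

SATISFIABLE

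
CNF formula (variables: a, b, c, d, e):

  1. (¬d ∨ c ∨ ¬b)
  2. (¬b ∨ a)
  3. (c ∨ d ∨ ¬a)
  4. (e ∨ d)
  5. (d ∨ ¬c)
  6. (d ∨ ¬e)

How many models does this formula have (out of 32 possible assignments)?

Split on d, then c.
  d=1, c=1: e free; 3 ways for (a,b) × 2^1 = 6.
  d=1, c=0: remaining (a,b,e) ∈ {(0,0,0); (0,0,1); (1,0,0); (1,0,1)} — 4.
  d=0, c=1: a clause becomes empty — 0.
  d=0, c=0: a clause becomes empty — 0.
Total: 6 + 4 + 0 + 0 = 10.

10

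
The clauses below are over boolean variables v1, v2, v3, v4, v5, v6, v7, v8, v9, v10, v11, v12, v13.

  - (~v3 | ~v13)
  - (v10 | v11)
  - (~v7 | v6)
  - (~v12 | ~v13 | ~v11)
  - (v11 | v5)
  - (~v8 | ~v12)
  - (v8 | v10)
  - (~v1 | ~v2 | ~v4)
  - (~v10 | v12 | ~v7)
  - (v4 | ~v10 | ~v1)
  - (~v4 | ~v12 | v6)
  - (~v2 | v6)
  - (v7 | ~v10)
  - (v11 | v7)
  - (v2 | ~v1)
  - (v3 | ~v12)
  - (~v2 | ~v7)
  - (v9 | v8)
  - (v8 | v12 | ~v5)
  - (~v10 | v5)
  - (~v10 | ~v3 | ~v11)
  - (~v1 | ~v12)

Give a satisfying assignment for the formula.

Pure literal: v1 appears only negated; assign v1 = False.
v6 occurs only positively in the remaining clauses — set v6 = True.
Try v2 = False.
The remaining clauses are satisfied by v3 = False, v4 = True, v5 = True, v7 = False, v8 = True, v9 = True, v10 = False, v11 = True, v12 = False, v13 = False.
Check each clause:
  1. (~v13 | ~v3) — ~v13 is true.
  2. (v10 | v11) — v11 is true.
  3. (v6 | ~v7) — ~v7 is true.
  4. (~v13 | ~v11 | ~v12) — ~v13 is true.
  5. (v11 | v5) — v11 is true.
  6. (~v8 | ~v12) — ~v12 is true.
  7. (v10 | v8) — v8 is true.
  8. (~v1 | ~v4 | ~v2) — ~v2 is true.
  9. (~v7 | ~v10 | v12) — ~v7 is true.
  10. (~v10 | v4 | ~v1) — v4 is true.
  11. (~v4 | v6 | ~v12) — ~v12 is true.
  12. (v6 | ~v2) — ~v2 is true.
  13. (v7 | ~v10) — ~v10 is true.
  14. (v11 | v7) — v11 is true.
  15. (~v1 | v2) — ~v1 is true.
  16. (v3 | ~v12) — ~v12 is true.
  17. (~v7 | ~v2) — ~v7 is true.
  18. (v8 | v9) — v8 is true.
  19. (~v5 | v8 | v12) — v8 is true.
  20. (v5 | ~v10) — v5 is true.
  21. (~v10 | ~v3 | ~v11) — ~v3 is true.
  22. (~v1 | ~v12) — ~v12 is true.

v1=F  v2=F  v3=F  v4=T  v5=T  v6=T  v7=F  v8=T  v9=T  v10=F  v11=T  v12=F  v13=F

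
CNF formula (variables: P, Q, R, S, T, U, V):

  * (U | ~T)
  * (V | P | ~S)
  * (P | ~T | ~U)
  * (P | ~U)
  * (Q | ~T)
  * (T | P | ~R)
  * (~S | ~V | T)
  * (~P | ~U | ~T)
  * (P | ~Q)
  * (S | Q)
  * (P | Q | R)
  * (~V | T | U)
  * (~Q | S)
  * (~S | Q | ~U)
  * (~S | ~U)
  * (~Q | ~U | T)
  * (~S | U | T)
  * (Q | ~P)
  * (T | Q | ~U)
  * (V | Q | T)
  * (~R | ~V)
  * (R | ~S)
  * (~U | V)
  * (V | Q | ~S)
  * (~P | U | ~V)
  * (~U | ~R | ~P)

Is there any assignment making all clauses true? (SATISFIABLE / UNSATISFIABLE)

U = True:
  propagation gives P=True, T=False, S=False, Q=True; an empty clause results — contradiction.
U = False:
  propagation gives T=False, V=False, S=False, Q=True; an empty clause results — contradiction.
Every branch closes, so no satisfying assignment exists.

UNSATISFIABLE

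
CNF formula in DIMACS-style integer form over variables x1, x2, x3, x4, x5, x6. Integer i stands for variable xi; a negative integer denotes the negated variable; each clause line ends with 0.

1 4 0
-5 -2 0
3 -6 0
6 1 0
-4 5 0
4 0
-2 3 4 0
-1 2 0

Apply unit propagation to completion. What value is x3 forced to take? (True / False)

True

(x4) is a unit clause: x4 = True.
From (x5 | ~x4) and x4 = True: x5 = True.
(~x2 | ~x5) with x5 = True leaves only ~x2, so x2 = False.
From (~x1 | x2) and x2 = False: x1 = False.
From (x6 | x1) and x1 = False: x6 = True.
(~x6 | x3) with x6 = True leaves only x3, so x3 = True.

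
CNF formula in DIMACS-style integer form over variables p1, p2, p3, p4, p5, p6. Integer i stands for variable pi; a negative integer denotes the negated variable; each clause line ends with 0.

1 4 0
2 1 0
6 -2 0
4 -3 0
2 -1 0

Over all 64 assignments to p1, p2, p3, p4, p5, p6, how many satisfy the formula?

10

Split on p1, then p2.
  p1=1, p2=1: p5 free; 3 ways for (p3,p4,p6) × 2^1 = 6.
  p1=1, p2=0: a clause becomes empty — 0.
  p1=0, p2=1: remaining (p3,p4,p5,p6) ∈ {(0,1,0,1); (0,1,1,1); (1,1,0,1); (1,1,1,1)} — 4.
  p1=0, p2=0: a clause becomes empty — 0.
Total: 6 + 0 + 4 + 0 = 10.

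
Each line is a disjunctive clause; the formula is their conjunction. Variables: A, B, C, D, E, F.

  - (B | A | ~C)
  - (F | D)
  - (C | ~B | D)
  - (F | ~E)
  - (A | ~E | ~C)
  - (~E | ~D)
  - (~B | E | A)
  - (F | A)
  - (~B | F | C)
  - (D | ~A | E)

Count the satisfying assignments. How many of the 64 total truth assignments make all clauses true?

13

Case analysis on A and E:
  A=T, E=T: remaining (B,C,D,F) ∈ {(F,F,F,T); (F,T,F,T); (T,T,F,T)} — 3.
  A=T, E=F: 7 of the 16 assignments to (B,C,D,F) work.
  A=F, E=T: remaining (B,C,D,F) ∈ {(F,F,F,T)} — 1.
  A=F, E=F: remaining (B,C,D,F) ∈ {(F,F,F,T); (F,F,T,T)} — 2.
Total: 3 + 7 + 1 + 2 = 13.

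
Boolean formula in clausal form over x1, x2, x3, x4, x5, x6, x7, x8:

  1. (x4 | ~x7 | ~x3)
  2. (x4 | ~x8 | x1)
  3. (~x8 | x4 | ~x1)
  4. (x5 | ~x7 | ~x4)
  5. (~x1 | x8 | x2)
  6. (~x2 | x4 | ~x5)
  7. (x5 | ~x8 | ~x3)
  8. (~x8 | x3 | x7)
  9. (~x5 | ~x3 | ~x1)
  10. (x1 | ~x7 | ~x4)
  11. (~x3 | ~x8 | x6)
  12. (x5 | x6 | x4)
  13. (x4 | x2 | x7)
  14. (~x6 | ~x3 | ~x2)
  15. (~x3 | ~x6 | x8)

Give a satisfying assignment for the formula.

x1=T, x2=T, x3=F, x4=T, x5=T, x6=T, x7=T, x8=F

Try x1 = True.
The remaining clauses are satisfied by x2 = True, x3 = False, x4 = True, x5 = True, x6 = True, x7 = True, x8 = False.
Check each clause:
  1. (~x3 | ~x7 | x4) — x4 is true.
  2. (x4 | x1 | ~x8) — ~x8 is true.
  3. (x4 | ~x1 | ~x8) — ~x8 is true.
  4. (~x7 | x5 | ~x4) — x5 is true.
  5. (x8 | x2 | ~x1) — x2 is true.
  6. (~x2 | ~x5 | x4) — x4 is true.
  7. (~x3 | ~x8 | x5) — ~x8 is true.
  8. (x3 | x7 | ~x8) — ~x8 is true.
  9. (~x3 | ~x1 | ~x5) — ~x3 is true.
  10. (~x4 | x1 | ~x7) — x1 is true.
  11. (~x8 | x6 | ~x3) — ~x8 is true.
  12. (x5 | x4 | x6) — x4 is true.
  13. (x7 | x2 | x4) — x2 is true.
  14. (~x2 | ~x3 | ~x6) — ~x3 is true.
  15. (x8 | ~x6 | ~x3) — ~x3 is true.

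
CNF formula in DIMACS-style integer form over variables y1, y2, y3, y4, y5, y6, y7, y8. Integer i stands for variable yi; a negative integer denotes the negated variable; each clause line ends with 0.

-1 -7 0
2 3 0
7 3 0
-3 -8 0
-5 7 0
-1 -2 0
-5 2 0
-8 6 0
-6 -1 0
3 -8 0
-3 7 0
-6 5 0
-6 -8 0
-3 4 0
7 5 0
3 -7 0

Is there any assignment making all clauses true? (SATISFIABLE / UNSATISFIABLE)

SATISFIABLE

Pure literal: y1 appears only negated; assign y1 = False.
y4 occurs only positively in the remaining clauses — set y4 = True.
Try y2 = True.
Branch on y3: take y3 = True.
  then y8 is forced to False.
  then y7 is forced to True.
Set y5 = False and propagate.
  then y6 is forced to False.
So y1=False, y2=True, y3=True, y4=True, y5=False, y6=False, y7=True, y8=False is a satisfying assignment.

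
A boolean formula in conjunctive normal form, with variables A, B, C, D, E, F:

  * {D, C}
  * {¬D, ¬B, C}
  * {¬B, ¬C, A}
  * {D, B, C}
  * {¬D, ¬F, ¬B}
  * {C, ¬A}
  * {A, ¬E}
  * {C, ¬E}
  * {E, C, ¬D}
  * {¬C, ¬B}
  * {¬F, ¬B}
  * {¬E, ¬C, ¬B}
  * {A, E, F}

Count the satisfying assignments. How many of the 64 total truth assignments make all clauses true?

10

Split on C, then B.
  C=1, B=1: a clause becomes empty — 0.
  C=1, B=0: D free; 5 ways for (A,E,F) × 2^1 = 10.
  C=0, B=1: a clause becomes empty — 0.
  C=0, B=0: a clause becomes empty — 0.
Total: 0 + 10 + 0 + 0 = 10.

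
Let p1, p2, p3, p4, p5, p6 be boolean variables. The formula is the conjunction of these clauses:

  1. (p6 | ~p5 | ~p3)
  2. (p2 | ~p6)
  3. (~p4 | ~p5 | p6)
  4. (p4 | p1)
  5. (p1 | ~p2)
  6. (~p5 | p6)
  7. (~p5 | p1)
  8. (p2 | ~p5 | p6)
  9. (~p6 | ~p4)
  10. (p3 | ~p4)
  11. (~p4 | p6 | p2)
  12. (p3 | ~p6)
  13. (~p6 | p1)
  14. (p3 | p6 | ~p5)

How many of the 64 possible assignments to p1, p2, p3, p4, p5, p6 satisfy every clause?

7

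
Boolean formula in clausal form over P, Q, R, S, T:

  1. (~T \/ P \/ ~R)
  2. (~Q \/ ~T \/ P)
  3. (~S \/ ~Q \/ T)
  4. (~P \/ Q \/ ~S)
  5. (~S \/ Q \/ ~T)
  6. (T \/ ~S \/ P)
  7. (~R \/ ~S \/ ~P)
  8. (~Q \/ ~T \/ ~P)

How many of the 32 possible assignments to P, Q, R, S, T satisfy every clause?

11

Case analysis on P and T:
  P=T, T=T: remaining (Q,R,S) ∈ {(F,F,F); (F,T,F)} — 2.
  P=T, T=F: remaining (Q,R,S) ∈ {(F,F,F); (F,T,F); (T,F,F); (T,T,F)} — 4.
  P=F, T=T: remaining (Q,R,S) ∈ {(F,F,F)} — 1.
  P=F, T=F: remaining (Q,R,S) ∈ {(F,F,F); (F,T,F); (T,F,F); (T,T,F)} — 4.
Total: 2 + 4 + 1 + 4 = 11.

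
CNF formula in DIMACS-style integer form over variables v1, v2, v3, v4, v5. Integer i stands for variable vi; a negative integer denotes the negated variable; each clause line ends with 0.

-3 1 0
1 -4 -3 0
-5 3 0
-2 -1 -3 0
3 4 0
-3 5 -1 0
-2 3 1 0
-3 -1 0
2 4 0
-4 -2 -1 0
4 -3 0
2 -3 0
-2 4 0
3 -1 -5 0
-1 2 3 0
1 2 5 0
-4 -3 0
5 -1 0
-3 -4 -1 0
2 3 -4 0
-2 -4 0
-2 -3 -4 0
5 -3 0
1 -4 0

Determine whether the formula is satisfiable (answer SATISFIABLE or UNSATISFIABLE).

v3 = True:
  propagation gives v1=True; an empty clause results — contradiction.
v3 = False:
  propagation gives v5=False, v4=True, v1=False; an empty clause results — contradiction.
Every branch closes, so no satisfying assignment exists.

UNSATISFIABLE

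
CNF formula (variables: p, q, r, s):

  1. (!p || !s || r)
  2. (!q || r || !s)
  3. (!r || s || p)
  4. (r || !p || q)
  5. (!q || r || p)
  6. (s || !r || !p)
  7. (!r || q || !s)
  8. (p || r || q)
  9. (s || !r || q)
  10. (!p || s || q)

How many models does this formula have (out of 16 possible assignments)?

3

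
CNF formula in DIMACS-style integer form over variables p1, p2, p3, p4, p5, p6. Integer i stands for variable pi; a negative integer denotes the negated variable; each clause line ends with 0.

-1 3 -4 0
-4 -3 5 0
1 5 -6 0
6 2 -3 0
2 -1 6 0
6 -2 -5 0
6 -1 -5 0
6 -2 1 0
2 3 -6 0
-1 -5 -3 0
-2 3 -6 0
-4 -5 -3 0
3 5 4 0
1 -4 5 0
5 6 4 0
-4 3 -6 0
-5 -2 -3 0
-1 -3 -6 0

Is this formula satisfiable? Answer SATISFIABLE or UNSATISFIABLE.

SATISFIABLE

Try p1 = False.
Set p2 = False and propagate.
Set p3 = True and propagate.
  then p6 is forced to True.
  then p5 is forced to True.
  then p4 is forced to False.
So p1=F, p2=F, p3=T, p4=F, p5=T, p6=T is a satisfying assignment.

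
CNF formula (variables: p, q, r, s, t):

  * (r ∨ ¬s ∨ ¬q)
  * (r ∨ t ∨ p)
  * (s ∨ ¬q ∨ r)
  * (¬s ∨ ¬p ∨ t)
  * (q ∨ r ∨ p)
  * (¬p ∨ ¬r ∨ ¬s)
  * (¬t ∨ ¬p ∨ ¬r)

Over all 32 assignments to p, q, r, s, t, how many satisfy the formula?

13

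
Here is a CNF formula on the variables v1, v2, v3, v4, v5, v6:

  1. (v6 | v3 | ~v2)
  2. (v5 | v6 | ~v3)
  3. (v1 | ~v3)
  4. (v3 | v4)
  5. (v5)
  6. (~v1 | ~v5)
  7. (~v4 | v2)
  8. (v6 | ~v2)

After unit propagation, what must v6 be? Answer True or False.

Unit clause (v5) sets v5 = True.
From (~v1 | ~v5) and v5 = True: v1 = False.
(v1 | ~v3): since v1 = False, the clause reduces to (~v3). v3 = False.
From (v4 | v3) and v3 = False: v4 = True.
In (v2 | ~v4), ~v4 is now false; v2 must hold, so v2 = True.
(v6 | ~v2 | v3) with v3 = False, v2 = True leaves only v6, so v6 = True.

True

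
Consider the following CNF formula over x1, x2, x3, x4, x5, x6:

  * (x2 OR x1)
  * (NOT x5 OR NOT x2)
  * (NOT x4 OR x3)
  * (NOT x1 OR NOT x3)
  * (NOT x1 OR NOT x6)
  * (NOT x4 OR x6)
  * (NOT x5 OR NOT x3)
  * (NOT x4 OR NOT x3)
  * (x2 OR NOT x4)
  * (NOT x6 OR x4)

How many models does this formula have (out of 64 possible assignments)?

5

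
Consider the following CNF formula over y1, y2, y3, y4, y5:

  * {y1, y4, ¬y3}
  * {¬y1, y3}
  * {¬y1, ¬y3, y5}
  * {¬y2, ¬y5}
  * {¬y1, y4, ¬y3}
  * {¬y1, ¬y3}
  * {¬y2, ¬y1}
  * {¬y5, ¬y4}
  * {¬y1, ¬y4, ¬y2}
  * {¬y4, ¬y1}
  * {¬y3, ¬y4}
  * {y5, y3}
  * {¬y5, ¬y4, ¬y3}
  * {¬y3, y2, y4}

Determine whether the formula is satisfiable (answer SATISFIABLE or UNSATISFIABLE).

Set y1 = False and propagate.
For the remaining variables, y2 = False, y3 = False, y4 = False, y5 = True works.
Every clause has at least one true literal under this assignment.
So y1 = 0  y2 = 0  y3 = 0  y4 = 0  y5 = 1 is a satisfying assignment.

SATISFIABLE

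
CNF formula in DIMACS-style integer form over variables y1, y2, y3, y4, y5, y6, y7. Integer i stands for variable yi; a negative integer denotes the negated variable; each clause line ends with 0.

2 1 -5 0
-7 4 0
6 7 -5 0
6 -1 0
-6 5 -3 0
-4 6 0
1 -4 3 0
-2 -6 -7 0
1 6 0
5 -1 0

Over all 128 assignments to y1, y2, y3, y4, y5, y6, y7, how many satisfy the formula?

15

Split on y6, then y1.
  y6=1, y1=1: y3 free; 5 ways for (y2,y4,y5,y7) × 2^1 = 10.
  y6=1, y1=0: 5 of the 32 assignments to (y2,y3,y4,y5,y7) work.
  y6=0, y1=1: a clause becomes empty — 0.
  y6=0, y1=0: a clause becomes empty — 0.
Total: 10 + 5 + 0 + 0 = 15.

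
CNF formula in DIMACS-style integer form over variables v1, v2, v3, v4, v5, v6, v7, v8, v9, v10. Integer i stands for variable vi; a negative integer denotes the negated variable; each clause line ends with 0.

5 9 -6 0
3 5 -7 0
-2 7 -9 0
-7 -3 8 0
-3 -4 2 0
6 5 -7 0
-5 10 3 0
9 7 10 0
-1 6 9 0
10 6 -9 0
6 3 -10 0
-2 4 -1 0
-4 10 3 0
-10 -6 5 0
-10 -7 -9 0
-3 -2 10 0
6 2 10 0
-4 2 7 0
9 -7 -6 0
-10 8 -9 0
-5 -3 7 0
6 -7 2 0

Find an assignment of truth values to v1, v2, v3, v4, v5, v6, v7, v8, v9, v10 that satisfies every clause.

Pure literal: v1 appears only negated; assign v1 = False.
Set v2 = False and propagate.
Try v3 = True.
  then v4 is forced to False.
Try v5 = False.
The remaining clauses are satisfied by v6 = True, v7 = False, v8 = False, v9 = True, v10 = False.

v1=F  v2=F  v3=T  v4=F  v5=F  v6=T  v7=F  v8=F  v9=T  v10=F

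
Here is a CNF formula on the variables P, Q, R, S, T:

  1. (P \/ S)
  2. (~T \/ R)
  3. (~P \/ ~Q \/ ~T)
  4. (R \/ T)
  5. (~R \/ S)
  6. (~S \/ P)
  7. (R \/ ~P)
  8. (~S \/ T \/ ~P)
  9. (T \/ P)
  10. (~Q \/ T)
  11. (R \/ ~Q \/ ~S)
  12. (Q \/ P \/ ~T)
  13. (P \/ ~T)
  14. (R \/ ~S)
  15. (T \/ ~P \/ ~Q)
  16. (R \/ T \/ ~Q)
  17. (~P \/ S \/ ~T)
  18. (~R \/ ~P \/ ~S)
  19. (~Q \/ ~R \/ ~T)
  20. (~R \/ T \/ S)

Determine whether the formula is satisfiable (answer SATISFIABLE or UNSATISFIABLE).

T = True:
  propagation gives R=True, S=True, P=True; an empty clause results — contradiction.
T = False:
  propagation gives R=True, S=True, P=True; an empty clause results — contradiction.
Every branch closes, so no satisfying assignment exists.

UNSATISFIABLE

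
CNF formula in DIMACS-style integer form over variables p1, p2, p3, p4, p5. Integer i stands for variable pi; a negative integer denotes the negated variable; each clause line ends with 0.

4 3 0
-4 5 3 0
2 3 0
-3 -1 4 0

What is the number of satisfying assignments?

14

Split on p3, then p4.
  p3=1, p4=1: p1, p2, p5 free → 2^3 = 8.
  p3=1, p4=0: remaining (p1,p2,p5) ∈ {(0,0,0); (0,0,1); (0,1,0); (0,1,1)} — 4.
  p3=0, p4=1: remaining (p1,p2,p5) ∈ {(0,1,1); (1,1,1)} — 2.
  p3=0, p4=0: a clause becomes empty — 0.
Total: 8 + 4 + 2 + 0 = 14.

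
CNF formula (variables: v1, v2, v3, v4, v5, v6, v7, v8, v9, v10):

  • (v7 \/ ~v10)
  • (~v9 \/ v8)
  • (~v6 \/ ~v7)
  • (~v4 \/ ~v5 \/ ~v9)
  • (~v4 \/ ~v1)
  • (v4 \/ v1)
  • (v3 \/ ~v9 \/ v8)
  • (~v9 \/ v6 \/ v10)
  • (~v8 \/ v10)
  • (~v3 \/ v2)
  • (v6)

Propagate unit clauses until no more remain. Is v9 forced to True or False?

False

(v6) stands alone — v6 = True.
In (~v6 \/ ~v7), ~v6 is now false; ~v7 must hold, so v7 = False.
(~v10 \/ v7) with v7 = False leaves only ~v10, so v10 = False.
(v10 \/ ~v8) with v10 = False leaves only ~v8, so v8 = False.
(~v9 \/ v8): since v8 = False, the clause reduces to (~v9). v9 = False.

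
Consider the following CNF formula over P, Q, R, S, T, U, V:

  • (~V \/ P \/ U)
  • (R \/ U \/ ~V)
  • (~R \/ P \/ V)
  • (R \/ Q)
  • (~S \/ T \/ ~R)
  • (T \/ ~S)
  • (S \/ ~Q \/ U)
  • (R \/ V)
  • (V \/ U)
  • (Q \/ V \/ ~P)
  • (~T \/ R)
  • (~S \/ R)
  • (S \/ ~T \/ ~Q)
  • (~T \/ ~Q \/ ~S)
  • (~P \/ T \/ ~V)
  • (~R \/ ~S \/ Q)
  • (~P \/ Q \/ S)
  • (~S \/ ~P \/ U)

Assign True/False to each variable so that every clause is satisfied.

Pure literal: U appears only positively; assign U = True.
Try P = False.
Branch on Q: take Q = False.
  then R is forced to True.
  then V is forced to True.
  then S is forced to False.
T is now unconstrained; take T = False.
Every clause has at least one true literal under this assignment.

P = F, Q = F, R = T, S = F, T = F, U = T, V = T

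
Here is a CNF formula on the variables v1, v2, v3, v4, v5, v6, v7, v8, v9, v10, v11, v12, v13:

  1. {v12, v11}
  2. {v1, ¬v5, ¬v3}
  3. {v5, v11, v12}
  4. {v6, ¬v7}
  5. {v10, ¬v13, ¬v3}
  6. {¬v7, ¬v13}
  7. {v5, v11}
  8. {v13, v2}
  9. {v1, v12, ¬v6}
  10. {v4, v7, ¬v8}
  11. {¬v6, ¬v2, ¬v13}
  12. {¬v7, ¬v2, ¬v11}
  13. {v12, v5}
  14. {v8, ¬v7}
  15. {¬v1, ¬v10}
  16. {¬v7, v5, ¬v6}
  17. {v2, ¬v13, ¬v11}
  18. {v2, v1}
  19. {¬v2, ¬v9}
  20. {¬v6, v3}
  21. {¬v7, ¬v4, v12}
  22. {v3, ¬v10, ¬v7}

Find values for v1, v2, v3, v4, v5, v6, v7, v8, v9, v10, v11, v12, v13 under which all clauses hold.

v1=F, v2=T, v3=F, v4=T, v5=T, v6=F, v7=F, v8=F, v9=F, v10=F, v11=T, v12=T, v13=T

Check each clause:
  1. {v11, v12} — v11 is true.
  2. {v1, ¬v5, ¬v3} — ¬v3 is true.
  3. {v12, v5, v11} — v11 is true.
  4. {¬v7, v6} — ¬v7 is true.
  5. {¬v13, v10, ¬v3} — ¬v3 is true.
  6. {¬v7, ¬v13} — ¬v7 is true.
  7. {v11, v5} — v11 is true.
  8. {v13, v2} — v2 is true.
  9. {v12, v1, ¬v6} — ¬v6 is true.
  10. {v4, v7, ¬v8} — ¬v8 is true.
  11. {¬v2, ¬v13, ¬v6} — ¬v6 is true.
  12. {¬v11, ¬v2, ¬v7} — ¬v7 is true.
  13. {v5, v12} — v12 is true.
  14. {v8, ¬v7} — ¬v7 is true.
  15. {¬v1, ¬v10} — ¬v10 is true.
  16. {v5, ¬v6, ¬v7} — ¬v7 is true.
  17. {¬v11, v2, ¬v13} — v2 is true.
  18. {v2, v1} — v2 is true.
  19. {¬v2, ¬v9} — ¬v9 is true.
  20. {¬v6, v3} — ¬v6 is true.
  21. {¬v4, ¬v7, v12} — ¬v7 is true.
  22. {¬v7, ¬v10, v3} — ¬v7 is true.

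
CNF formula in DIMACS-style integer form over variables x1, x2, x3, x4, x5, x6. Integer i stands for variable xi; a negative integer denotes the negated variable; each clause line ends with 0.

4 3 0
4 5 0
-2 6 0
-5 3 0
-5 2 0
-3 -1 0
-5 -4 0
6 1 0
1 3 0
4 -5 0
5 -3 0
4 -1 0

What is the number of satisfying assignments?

3

Satisfying assignments:
  x1=1 x2=0 x3=0 x4=1 x5=0 x6=0
  x1=1 x2=0 x3=0 x4=1 x5=0 x6=1
  x1=1 x2=1 x3=0 x4=1 x5=0 x6=1
That's 3 in total.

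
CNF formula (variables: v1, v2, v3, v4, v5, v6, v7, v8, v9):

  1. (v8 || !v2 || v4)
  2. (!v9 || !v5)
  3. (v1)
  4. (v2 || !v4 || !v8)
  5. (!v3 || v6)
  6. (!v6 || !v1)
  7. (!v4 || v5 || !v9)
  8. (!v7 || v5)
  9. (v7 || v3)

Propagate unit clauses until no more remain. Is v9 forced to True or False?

(v1) is a unit clause: v1 = True.
From (!v1 || !v6) and v1 = True: v6 = False.
(v6 || !v3): since v6 = False, the clause reduces to (!v3). v3 = False.
From (v3 || v7) and v3 = False: v7 = True.
(v5 || !v7): since v7 = True, the clause reduces to (v5). v5 = True.
From (!v5 || !v9) and v5 = True: v9 = False.

False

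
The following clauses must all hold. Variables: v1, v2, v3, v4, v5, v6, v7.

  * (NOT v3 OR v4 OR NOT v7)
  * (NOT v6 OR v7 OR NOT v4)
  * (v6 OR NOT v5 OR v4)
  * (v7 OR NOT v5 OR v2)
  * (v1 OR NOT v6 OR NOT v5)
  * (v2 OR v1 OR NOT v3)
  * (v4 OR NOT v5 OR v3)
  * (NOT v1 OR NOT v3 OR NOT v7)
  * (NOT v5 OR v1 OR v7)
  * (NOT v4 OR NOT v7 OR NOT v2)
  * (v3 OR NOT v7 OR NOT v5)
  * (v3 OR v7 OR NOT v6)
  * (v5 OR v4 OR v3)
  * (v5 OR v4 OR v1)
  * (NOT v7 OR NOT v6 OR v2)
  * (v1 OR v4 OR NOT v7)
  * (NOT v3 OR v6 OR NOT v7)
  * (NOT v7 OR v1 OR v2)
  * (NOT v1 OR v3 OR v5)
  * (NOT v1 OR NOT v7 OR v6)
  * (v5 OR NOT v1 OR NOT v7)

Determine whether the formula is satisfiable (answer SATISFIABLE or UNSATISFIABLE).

Set v1 = True and propagate.
Branch on v2: take v2 = False.
Set v3 = True and propagate.
  then v7 is forced to False.
  then v5 is forced to False.
The remaining clauses are satisfied by v4 = False, v6 = False.
So v1=True, v2=False, v3=True, v4=False, v5=False, v6=False, v7=False is a satisfying assignment.

SATISFIABLE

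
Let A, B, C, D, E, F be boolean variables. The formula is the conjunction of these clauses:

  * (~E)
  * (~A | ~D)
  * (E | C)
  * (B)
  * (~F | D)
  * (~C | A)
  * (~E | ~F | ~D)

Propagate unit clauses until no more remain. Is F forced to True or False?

(~E) is a unit clause: E = False.
In (E | C), E is now false; C must hold, so C = True.
(B) is a unit clause: B = True.
(~C | A): since C = True, the clause reduces to (A). A = True.
(~A | ~D): since A = True, the clause reduces to (~D). D = False.
(D | ~F): since D = False, the clause reduces to (~F). F = False.

False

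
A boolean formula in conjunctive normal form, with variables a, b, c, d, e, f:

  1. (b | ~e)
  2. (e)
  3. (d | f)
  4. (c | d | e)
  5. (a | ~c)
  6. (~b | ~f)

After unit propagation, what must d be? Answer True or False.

True

(e) stands alone — e = True.
From (b | ~e) and e = True: b = True.
(~b | ~f): since b = True, the clause reduces to (~f). f = False.
From (f | d) and f = False: d = True.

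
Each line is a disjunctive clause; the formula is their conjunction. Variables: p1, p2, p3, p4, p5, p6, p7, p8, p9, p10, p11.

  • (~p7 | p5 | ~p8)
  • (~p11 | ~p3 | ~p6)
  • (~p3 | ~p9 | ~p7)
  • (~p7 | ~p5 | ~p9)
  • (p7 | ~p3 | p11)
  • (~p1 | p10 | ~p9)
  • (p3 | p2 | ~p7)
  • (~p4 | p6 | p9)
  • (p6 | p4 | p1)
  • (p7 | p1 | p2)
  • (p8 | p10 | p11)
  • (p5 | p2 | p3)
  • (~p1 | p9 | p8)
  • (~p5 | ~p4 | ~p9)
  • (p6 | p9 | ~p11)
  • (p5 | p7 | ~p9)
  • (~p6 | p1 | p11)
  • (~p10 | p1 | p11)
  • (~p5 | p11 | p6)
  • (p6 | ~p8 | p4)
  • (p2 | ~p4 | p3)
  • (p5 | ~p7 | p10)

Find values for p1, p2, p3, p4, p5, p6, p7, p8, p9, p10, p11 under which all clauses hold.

Pure literal: p2 appears only positively; assign p2 = True.
Branch on p1: take p1 = False.
Set p3 = False and propagate.
Branch on p4: take p4 = False.
  then p6 is forced to True.
  then p11 is forced to True.
For the remaining variables, p5 = True, p7 = False, p8 = False, p9 = False, p10 = True works.
Every clause has at least one true literal under this assignment.

p1 = F  p2 = T  p3 = F  p4 = F  p5 = T  p6 = T  p7 = F  p8 = F  p9 = F  p10 = T  p11 = T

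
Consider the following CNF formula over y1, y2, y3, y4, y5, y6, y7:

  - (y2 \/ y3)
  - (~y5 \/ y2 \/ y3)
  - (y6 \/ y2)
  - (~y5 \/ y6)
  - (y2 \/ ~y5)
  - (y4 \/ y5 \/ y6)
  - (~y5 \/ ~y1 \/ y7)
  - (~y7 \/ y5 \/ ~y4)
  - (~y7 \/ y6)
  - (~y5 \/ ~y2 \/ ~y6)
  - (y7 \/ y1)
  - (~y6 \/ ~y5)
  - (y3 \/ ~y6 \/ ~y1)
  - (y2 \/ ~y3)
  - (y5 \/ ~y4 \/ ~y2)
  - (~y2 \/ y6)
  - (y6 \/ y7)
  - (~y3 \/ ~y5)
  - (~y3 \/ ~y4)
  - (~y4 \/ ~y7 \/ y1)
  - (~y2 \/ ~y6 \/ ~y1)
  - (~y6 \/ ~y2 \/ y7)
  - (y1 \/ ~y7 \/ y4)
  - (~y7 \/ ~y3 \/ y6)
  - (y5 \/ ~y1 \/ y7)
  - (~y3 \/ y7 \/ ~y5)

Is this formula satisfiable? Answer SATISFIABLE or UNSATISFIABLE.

y5 = True:
  propagation gives y6=True; an empty clause results — contradiction.
y5 = False:
  y6 = True:
    y1 = True:
      propagation gives y3=True, y2=True; contradiction.
    y1 = False:
      propagation gives y7=True, y4=False; contradiction.
  y6 = False:
    propagation gives y2=True; an empty clause results — contradiction.
Every branch closes, so no satisfying assignment exists.

UNSATISFIABLE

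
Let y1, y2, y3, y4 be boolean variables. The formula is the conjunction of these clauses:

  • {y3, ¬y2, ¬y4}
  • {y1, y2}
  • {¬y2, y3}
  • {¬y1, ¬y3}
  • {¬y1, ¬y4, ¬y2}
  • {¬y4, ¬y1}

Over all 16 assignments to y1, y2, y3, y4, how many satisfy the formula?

3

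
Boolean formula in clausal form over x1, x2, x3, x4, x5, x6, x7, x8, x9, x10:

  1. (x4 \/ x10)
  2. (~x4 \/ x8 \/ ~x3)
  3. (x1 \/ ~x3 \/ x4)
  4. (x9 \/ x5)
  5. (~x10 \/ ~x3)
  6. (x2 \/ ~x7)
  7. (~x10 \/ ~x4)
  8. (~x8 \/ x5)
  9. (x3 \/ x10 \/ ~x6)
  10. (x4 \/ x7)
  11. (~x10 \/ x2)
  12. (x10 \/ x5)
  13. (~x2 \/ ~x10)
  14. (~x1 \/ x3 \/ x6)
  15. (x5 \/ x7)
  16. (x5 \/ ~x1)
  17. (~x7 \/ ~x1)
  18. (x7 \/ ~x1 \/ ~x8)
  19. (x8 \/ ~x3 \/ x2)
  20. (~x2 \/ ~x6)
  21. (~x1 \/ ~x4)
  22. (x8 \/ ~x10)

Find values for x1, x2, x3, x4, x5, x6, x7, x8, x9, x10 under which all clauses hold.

x5 occurs only positively in the remaining clauses — set x5 = True.
Set x1 = False and propagate.
The remaining clauses are satisfied by x2 = True, x3 = False, x4 = True, x6 = False, x7 = False, x8 = True, x9 = False, x10 = False.

x1 = F, x2 = T, x3 = F, x4 = T, x5 = T, x6 = F, x7 = F, x8 = T, x9 = F, x10 = F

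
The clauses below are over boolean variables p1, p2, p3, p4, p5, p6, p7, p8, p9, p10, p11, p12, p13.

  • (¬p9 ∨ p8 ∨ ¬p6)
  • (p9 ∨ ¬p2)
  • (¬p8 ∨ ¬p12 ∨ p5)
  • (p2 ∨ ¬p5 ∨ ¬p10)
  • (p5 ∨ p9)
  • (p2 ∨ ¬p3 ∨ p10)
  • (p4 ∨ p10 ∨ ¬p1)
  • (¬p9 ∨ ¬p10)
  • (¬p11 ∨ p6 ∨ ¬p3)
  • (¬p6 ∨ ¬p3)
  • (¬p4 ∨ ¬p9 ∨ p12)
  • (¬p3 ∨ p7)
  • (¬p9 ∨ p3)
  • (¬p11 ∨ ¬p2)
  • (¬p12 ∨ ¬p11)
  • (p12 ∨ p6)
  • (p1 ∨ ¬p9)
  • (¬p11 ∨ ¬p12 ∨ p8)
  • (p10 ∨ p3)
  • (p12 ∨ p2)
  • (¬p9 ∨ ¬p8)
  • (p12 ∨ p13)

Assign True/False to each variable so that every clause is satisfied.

p1 = True  p2 = True  p3 = True  p4 = True  p5 = True  p6 = False  p7 = True  p8 = False  p9 = True  p10 = False  p11 = False  p12 = True  p13 = False

p7 occurs only positively in the remaining clauses — set p7 = True.
Pure literal: p11 appears only negated; assign p11 = False.
Try p1 = True.
For the remaining variables, p2 = True, p3 = True, p4 = True, p5 = True, p6 = False, p8 = False, p9 = True, p10 = False, p12 = True, p13 = False works.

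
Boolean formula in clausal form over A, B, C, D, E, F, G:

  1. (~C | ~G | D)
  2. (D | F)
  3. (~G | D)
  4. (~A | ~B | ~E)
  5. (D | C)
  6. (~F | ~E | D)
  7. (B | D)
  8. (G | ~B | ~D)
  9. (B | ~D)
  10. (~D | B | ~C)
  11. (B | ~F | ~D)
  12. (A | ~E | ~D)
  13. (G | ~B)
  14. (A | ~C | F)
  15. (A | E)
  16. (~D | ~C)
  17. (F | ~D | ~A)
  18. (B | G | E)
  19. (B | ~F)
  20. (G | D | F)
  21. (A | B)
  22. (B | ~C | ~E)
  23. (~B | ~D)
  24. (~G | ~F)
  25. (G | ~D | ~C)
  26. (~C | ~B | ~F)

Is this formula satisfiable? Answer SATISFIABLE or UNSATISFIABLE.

D = True:
  propagation gives B=True; an empty clause results — contradiction.
D = False:
  propagation gives F=True, G=False, C=True, E=False; an empty clause results — contradiction.
Every branch closes, so no satisfying assignment exists.

UNSATISFIABLE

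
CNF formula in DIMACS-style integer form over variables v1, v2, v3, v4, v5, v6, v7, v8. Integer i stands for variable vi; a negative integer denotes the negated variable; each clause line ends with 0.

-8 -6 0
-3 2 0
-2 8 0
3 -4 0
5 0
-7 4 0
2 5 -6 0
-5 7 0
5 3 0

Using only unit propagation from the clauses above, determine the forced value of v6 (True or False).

False

Unit clause (v5) sets v5 = True.
(v7 || !v5): since v5 = True, the clause reduces to (v7). v7 = True.
(!v7 || v4): since v7 = True, the clause reduces to (v4). v4 = True.
(v3 || !v4): since v4 = True, the clause reduces to (v3). v3 = True.
From (!v3 || v2) and v3 = True: v2 = True.
(v8 || !v2): since v2 = True, the clause reduces to (v8). v8 = True.
In (!v6 || !v8), !v8 is now false; !v6 must hold, so v6 = False.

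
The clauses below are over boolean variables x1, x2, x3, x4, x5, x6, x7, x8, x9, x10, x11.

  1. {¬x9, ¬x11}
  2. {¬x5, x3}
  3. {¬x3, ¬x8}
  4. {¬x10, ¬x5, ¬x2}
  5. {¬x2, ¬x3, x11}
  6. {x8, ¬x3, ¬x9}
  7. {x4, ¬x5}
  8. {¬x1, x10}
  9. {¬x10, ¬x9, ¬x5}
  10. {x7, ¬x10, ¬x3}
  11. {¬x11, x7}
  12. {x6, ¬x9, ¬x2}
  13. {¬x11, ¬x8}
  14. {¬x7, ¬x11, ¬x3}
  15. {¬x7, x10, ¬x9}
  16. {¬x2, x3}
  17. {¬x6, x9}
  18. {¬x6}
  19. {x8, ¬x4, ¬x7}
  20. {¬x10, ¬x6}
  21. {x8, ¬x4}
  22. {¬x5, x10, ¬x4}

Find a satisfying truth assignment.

x1=T, x2=F, x3=T, x4=F, x5=F, x6=F, x7=T, x8=F, x9=F, x10=T, x11=F

Check each clause:
  1. {¬x9, ¬x11} — ¬x11 is true.
  2. {¬x5, x3} — x3 is true.
  3. {¬x8, ¬x3} — ¬x8 is true.
  4. {¬x2, ¬x10, ¬x5} — ¬x5 is true.
  5. {¬x3, ¬x2, x11} — ¬x2 is true.
  6. {x8, ¬x9, ¬x3} — ¬x9 is true.
  7. {x4, ¬x5} — ¬x5 is true.
  8. {x10, ¬x1} — x10 is true.
  9. {¬x10, ¬x5, ¬x9} — ¬x5 is true.
  10. {x7, ¬x10, ¬x3} — x7 is true.
  11. {¬x11, x7} — ¬x11 is true.
  12. {¬x9, ¬x2, x6} — ¬x2 is true.
  13. {¬x11, ¬x8} — ¬x8 is true.
  14. {¬x3, ¬x7, ¬x11} — ¬x11 is true.
  15. {x10, ¬x7, ¬x9} — x10 is true.
  16. {¬x2, x3} — x3 is true.
  17. {x9, ¬x6} — ¬x6 is true.
  18. {¬x6} — ¬x6 is true.
  19. {¬x7, ¬x4, x8} — ¬x4 is true.
  20. {¬x6, ¬x10} — ¬x6 is true.
  21. {¬x4, x8} — ¬x4 is true.
  22. {x10, ¬x5, ¬x4} — x10 is true.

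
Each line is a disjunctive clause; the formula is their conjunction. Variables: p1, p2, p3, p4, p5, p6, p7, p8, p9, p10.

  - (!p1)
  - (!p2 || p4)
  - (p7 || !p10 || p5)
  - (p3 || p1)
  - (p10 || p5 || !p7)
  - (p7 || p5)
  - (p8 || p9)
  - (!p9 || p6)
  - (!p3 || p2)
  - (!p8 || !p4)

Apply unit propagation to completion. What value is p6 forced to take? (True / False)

True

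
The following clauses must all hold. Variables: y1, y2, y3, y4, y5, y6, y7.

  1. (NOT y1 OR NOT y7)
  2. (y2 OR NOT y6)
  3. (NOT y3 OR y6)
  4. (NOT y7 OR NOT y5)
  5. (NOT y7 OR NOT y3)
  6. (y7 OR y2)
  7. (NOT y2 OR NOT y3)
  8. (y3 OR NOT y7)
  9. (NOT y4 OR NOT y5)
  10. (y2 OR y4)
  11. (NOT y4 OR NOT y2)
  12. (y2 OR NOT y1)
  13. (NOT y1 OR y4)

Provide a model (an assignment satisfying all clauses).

y1 = False, y2 = True, y3 = False, y4 = False, y5 = True, y6 = True, y7 = False

y1 occurs only negated in the remaining clauses — set y1 = False.
Set y2 = True and propagate.
  then y3 is forced to False.
  then y7 is forced to False.
  then y4 is forced to False.
y5, y6 are now unconstrained; take y5 = True, y6 = True.
Every clause has at least one true literal under this assignment.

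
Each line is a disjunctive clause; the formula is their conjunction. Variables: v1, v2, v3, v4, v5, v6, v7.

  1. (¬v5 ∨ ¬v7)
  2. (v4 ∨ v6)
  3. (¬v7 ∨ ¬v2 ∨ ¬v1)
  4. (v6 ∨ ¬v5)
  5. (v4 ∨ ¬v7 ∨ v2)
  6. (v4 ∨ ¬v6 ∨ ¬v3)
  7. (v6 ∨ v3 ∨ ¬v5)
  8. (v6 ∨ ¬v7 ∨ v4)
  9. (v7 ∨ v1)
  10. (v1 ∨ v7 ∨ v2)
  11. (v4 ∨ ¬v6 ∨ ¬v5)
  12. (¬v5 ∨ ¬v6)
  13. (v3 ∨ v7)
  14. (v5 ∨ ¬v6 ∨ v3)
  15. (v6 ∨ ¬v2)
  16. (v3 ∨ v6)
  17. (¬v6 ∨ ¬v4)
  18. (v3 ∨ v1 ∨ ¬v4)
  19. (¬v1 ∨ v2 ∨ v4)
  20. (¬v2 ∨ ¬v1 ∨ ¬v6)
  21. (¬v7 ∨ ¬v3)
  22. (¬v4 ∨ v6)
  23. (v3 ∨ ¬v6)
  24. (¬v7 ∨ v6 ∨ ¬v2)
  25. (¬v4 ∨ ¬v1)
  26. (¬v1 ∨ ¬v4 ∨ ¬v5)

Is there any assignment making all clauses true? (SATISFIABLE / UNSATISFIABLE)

v6 = True:
  propagation gives v5=False, v3=True, v4=True; an empty clause results — contradiction.
v6 = False:
  propagation gives v4=True; an empty clause results — contradiction.
Every branch closes, so no satisfying assignment exists.

UNSATISFIABLE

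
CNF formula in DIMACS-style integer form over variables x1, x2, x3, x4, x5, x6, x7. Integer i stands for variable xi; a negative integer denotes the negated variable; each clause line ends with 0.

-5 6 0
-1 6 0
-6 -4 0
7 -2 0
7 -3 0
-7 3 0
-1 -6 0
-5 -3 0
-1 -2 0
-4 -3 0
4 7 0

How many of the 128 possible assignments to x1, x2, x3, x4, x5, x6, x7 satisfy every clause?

5

Satisfying assignments:
  x1=F x2=F x3=F x4=T x5=F x6=F x7=F
  x1=F x2=F x3=T x4=F x5=F x6=F x7=T
  x1=F x2=F x3=T x4=F x5=F x6=T x7=T
  x1=F x2=T x3=T x4=F x5=F x6=F x7=T
  x1=F x2=T x3=T x4=F x5=F x6=T x7=T
That's 5 in total.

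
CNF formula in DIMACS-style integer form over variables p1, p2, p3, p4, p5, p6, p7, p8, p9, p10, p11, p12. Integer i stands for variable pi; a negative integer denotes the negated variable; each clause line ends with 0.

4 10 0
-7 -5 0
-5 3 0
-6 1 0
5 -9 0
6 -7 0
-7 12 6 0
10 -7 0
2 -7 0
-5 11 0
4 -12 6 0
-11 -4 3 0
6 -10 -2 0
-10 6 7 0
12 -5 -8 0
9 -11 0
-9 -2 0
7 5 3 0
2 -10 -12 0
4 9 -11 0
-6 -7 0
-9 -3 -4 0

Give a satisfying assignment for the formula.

p1=False  p2=True  p3=True  p4=True  p5=False  p6=False  p7=False  p8=False  p9=False  p10=False  p11=False  p12=True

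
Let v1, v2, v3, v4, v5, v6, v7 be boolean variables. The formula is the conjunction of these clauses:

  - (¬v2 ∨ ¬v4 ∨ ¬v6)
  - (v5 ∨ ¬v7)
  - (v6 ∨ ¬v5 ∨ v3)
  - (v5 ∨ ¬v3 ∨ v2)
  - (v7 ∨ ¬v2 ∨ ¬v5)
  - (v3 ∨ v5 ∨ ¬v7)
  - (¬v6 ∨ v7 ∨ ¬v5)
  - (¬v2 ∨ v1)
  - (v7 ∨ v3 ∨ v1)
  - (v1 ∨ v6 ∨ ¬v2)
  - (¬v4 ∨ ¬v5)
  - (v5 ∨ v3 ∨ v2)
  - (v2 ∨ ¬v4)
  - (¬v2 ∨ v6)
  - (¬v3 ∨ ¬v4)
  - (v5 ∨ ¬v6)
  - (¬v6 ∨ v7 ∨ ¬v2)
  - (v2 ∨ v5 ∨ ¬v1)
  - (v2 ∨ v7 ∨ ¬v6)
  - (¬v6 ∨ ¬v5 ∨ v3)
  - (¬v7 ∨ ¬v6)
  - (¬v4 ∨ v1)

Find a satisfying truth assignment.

v1=False, v2=False, v3=True, v4=False, v5=True, v6=False, v7=True

Check each clause:
  1. (¬v4 ∨ ¬v6 ∨ ¬v2) — ¬v6 is true.
  2. (v5 ∨ ¬v7) — v5 is true.
  3. (v3 ∨ ¬v5 ∨ v6) — v3 is true.
  4. (v5 ∨ ¬v3 ∨ v2) — v5 is true.
  5. (v7 ∨ ¬v2 ∨ ¬v5) — ¬v2 is true.
  6. (v3 ∨ ¬v7 ∨ v5) — v3 is true.
  7. (v7 ∨ ¬v6 ∨ ¬v5) — ¬v6 is true.
  8. (¬v2 ∨ v1) — ¬v2 is true.
  9. (v3 ∨ v1 ∨ v7) — v3 is true.
  10. (v1 ∨ v6 ∨ ¬v2) — ¬v2 is true.
  11. (¬v4 ∨ ¬v5) — ¬v4 is true.
  12. (v3 ∨ v5 ∨ v2) — v3 is true.
  13. (v2 ∨ ¬v4) — ¬v4 is true.
  14. (¬v2 ∨ v6) — ¬v2 is true.
  15. (¬v4 ∨ ¬v3) — ¬v4 is true.
  16. (¬v6 ∨ v5) — ¬v6 is true.
  17. (¬v2 ∨ v7 ∨ ¬v6) — ¬v6 is true.
  18. (¬v1 ∨ v5 ∨ v2) — v5 is true.
  19. (v7 ∨ ¬v6 ∨ v2) — ¬v6 is true.
  20. (v3 ∨ ¬v5 ∨ ¬v6) — v3 is true.
  21. (¬v7 ∨ ¬v6) — ¬v6 is true.
  22. (¬v4 ∨ v1) — ¬v4 is true.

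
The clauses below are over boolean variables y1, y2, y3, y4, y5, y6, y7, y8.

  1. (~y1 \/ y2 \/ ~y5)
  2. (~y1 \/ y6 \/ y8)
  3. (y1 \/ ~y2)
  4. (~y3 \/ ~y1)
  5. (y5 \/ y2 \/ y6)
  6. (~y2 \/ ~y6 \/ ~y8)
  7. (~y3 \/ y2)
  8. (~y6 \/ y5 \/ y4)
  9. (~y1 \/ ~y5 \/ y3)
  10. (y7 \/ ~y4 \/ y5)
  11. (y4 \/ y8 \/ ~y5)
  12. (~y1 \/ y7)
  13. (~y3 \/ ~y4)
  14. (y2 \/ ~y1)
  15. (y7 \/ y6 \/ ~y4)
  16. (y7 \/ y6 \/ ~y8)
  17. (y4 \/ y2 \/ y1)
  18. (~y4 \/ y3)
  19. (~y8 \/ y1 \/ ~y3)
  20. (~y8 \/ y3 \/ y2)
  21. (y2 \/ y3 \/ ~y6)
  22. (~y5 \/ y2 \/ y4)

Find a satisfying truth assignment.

Pure literal: y7 appears only positively; assign y7 = True.
Branch on y1: take y1 = True.
  then y3 is forced to False.
  then y5 is forced to False.
  then y2 is forced to True.
  then y4 is forced to False.
  then y6 is forced to False.
  then y8 is forced to True.
Every clause has at least one true literal under this assignment.

y1 = True  y2 = True  y3 = False  y4 = False  y5 = False  y6 = False  y7 = True  y8 = True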